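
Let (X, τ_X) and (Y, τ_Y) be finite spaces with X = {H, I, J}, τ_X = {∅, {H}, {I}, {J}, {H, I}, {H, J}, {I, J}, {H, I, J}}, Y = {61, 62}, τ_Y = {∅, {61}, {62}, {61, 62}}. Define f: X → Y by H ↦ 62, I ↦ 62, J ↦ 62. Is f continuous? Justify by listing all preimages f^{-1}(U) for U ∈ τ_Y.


f IS continuous.

Compute f^{-1}(U) for each U ∈ τ_Y:
  U = ∅: f^{-1}(U) = ∅ ∈ τ_X ✓.
  U = {61}: f^{-1}(U) = ∅ ∈ τ_X ✓.
  U = {62}: f^{-1}(U) = {H, I, J} ∈ τ_X ✓.
  U = {61, 62}: f^{-1}(U) = {H, I, J} ∈ τ_X ✓.
Every preimage lies in τ_X, so f IS continuous.


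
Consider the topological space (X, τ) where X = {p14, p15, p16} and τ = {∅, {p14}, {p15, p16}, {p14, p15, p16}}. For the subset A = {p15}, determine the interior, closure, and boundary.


int(A) = ∅, cl(A) = {p15, p16}, ∂A = {p15, p16}.

Closed sets in (X, τ) are complements of opens:
  closed(X, τ) = {∅, {p14}, {p15, p16}, {p14, p15, p16}}.
int(A) = ⋃ {U ∈ τ : U ⊆ A}. Opens contained in A: ∅.
Taking the union of these: int(A) = ∅.
cl(A) = ⋂ {C closed : A ⊆ C}. Closed sets containing A: {p15, p16}, {p14, p15, p16}.
Intersecting these: cl(A) = {p15, p16}.
∂A = cl(A) ∖ int(A) = {p15, p16} ∖ ∅ = {p15, p16}.


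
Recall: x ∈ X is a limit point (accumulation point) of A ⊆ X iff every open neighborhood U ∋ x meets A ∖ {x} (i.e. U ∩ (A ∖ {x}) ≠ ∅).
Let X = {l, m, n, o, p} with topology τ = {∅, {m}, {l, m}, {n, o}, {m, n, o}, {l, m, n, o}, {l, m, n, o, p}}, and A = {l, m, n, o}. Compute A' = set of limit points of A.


A' = {l, n, o, p}

For each x ∈ X, list the open sets U ∈ τ with x ∈ U, then check whether U ∩ (A ∖ {x}) ≠ ∅ for every such U.
  x = l: opens ∋ x are {l, m}, {l, m, n, o}, {l, m, n, o, p}; each meets A ∖ {l}, so x IS a limit point.
  x = m: open {m} ∋ x has {m} ∩ (A ∖ {m}) = ∅, so x is NOT a limit point.
  x = n: opens ∋ x are {n, o}, {m, n, o}, {l, m, n, o}, {l, m, n, o, p}; each meets A ∖ {n}, so x IS a limit point.
  x = o: opens ∋ x are {n, o}, {m, n, o}, {l, m, n, o}, {l, m, n, o, p}; each meets A ∖ {o}, so x IS a limit point.
  x = p: opens ∋ x are {l, m, n, o, p}; each meets A ∖ {p}, so x IS a limit point.
Collecting: A' = {l, n, o, p}.


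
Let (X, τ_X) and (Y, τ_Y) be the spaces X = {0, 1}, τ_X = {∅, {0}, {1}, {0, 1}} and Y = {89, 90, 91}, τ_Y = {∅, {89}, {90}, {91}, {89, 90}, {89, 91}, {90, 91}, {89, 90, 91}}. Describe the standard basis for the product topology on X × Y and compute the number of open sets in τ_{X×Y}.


Basis B = {∅ × ∅, {0} × {89}, {0} × {90}, {0} × {91}, {1} × {89}, {1} × {90}, {1} × {91}, {0} × {89, 90}, {0} × {89, 91}, {0, 1} × {89}, {0} × {90, 91}, {0, 1} × {90}, {0, 1} × {91}, {1} × {89, 90}, {1} × {89, 91}, {1} × {90, 91}, {0} × {89, 90, 91}, {1} × {89, 90, 91}, {0, 1} × {89, 90}, {0, 1} × {89, 91}, {0, 1} × {90, 91}, {0, 1} × {89, 90, 91}}; |τ_{X×Y}| = 64.

Enumerate products U × V with U ∈ τ_X, V ∈ τ_Y (deduplicated):
  ∅ × ∅ = {} (∅)
  {0} × {89} = {(0,89)}
  {0} × {90} = {(0,90)}
  {0} × {91} = {(0,91)}
  {1} × {89} = {(1,89)}
  {1} × {90} = {(1,90)}
  {1} × {91} = {(1,91)}
  {0} × {89, 90} = {(0,89), (0,90)}
  {0} × {89, 91} = {(0,89), (0,91)}
  {0, 1} × {89} = {(0,89), (1,89)}
  {0} × {90, 91} = {(0,90), (0,91)}
  {0, 1} × {90} = {(0,90), (1,90)}
  {0, 1} × {91} = {(0,91), (1,91)}
  {1} × {89, 90} = {(1,89), (1,90)}
  {1} × {89, 91} = {(1,89), (1,91)}
  {1} × {90, 91} = {(1,90), (1,91)}
  {0} × {89, 90, 91} = {(0,89), (0,90), (0,91)}
  {1} × {89, 90, 91} = {(1,89), (1,90), (1,91)}
  {0, 1} × {89, 90} = {(0,89), (0,90), (1,89), (1,90)}
  {0, 1} × {89, 91} = {(0,89), (0,91), (1,89), (1,91)}
  {0, 1} × {90, 91} = {(0,90), (0,91), (1,90), (1,91)}
  {0, 1} × {89, 90, 91} = {(0,89), (0,90), (0,91), (1,89), (1,90), (1,91)}
These 22 distinct sets form the basis B.
Close under arbitrary unions to get τ_{X×Y}; counting gives |τ_{X×Y}| = 64.


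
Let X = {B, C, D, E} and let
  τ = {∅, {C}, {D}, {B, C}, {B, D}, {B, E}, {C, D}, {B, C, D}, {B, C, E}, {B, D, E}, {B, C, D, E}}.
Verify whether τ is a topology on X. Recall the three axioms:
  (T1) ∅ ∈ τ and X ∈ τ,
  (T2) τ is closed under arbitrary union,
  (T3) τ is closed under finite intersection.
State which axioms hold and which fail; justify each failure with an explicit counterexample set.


τ is NOT a topology on X.

Axiom (T1): ∅ ∈ τ? Yes; X ∈ τ? Yes.
Axiom (T2/T3): check pairwise unions and intersections of members of τ.
Counterexample for (T3): {B, C} ∩ {B, D} = {B} ∉ τ. Therefore τ is NOT a topology.


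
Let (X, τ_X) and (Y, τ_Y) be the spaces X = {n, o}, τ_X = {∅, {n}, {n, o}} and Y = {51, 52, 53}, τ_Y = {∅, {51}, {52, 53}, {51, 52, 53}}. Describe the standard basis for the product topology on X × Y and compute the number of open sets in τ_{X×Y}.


Basis B = {∅ × ∅, {n} × {51}, {n, o} × {51}, {n} × {52, 53}, {n} × {51, 52, 53}, {n, o} × {52, 53}, {n, o} × {51, 52, 53}}; |τ_{X×Y}| = 9.

Enumerate products U × V with U ∈ τ_X, V ∈ τ_Y (deduplicated):
  ∅ × ∅ = {} (∅)
  {n} × {51} = {(n,51)}
  {n, o} × {51} = {(n,51), (o,51)}
  {n} × {52, 53} = {(n,52), (n,53)}
  {n} × {51, 52, 53} = {(n,51), (n,52), (n,53)}
  {n, o} × {52, 53} = {(n,52), (n,53), (o,52), (o,53)}
  {n, o} × {51, 52, 53} = {(n,51), (n,52), (n,53), (o,51), (o,52), (o,53)}
These 7 distinct sets form the basis B.
Close under arbitrary unions to get τ_{X×Y}; counting gives |τ_{X×Y}| = 9.


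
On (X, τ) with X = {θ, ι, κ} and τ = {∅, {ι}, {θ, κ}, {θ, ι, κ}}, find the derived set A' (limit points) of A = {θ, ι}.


A' = {κ}

For each x ∈ X, list the open sets U ∈ τ with x ∈ U, then check whether U ∩ (A ∖ {x}) ≠ ∅ for every such U.
  x = θ: open {θ, κ} ∋ x has {θ, κ} ∩ (A ∖ {θ}) = ∅, so x is NOT a limit point.
  x = ι: open {ι} ∋ x has {ι} ∩ (A ∖ {ι}) = ∅, so x is NOT a limit point.
  x = κ: opens ∋ x are {θ, κ}, {θ, ι, κ}; each meets A ∖ {κ}, so x IS a limit point.
Collecting: A' = {κ}.


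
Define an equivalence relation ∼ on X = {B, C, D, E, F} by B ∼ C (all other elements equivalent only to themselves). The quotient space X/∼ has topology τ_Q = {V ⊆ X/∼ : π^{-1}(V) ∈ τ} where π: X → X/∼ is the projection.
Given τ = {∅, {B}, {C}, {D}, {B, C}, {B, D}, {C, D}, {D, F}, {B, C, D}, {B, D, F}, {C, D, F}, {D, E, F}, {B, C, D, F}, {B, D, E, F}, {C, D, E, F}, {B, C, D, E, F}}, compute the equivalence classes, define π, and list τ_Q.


X/∼ = {[B=C], [D], [E], [F]}; |τ_Q| = 8.

Equivalence classes: [B=C], [D], [E], [F].
Quotient map π: X → X/∼ sends B ↦ [B=C], C ↦ [B=C], D ↦ [D], E ↦ [E], F ↦ [F].
For each subset V ⊆ X/∼, compute π^{-1}(V) ⊆ X and check whether π^{-1}(V) ∈ τ. V is open in τ_Q iff π^{-1}(V) ∈ τ.
  V = {}: π^{-1}(V) = ∅ ∈ τ ✓.
  V = {[B=C]}: π^{-1}(V) = {B, C} ∈ τ ✓.
  V = {[D]}: π^{-1}(V) = {D} ∈ τ ✓.
  V = {[B=C], [D]}: π^{-1}(V) = {B, C, D} ∈ τ ✓.
  V = {[E]}: π^{-1}(V) = {E} ∉ τ ✗.
  V = {[B=C], [E]}: π^{-1}(V) = {B, C, E} ∉ τ ✗.
  V = {[D], [E]}: π^{-1}(V) = {D, E} ∉ τ ✗.
  V = {[B=C], [D], [E]}: π^{-1}(V) = {B, C, D, E} ∉ τ ✗.
  V = {[F]}: π^{-1}(V) = {F} ∉ τ ✗.
  V = {[B=C], [F]}: π^{-1}(V) = {B, C, F} ∉ τ ✗.
  V = {[D], [F]}: π^{-1}(V) = {D, F} ∈ τ ✓.
  V = {[B=C], [D], [F]}: π^{-1}(V) = {B, C, D, F} ∈ τ ✓.
  V = {[E], [F]}: π^{-1}(V) = {E, F} ∉ τ ✗.
  V = {[B=C], [E], [F]}: π^{-1}(V) = {B, C, E, F} ∉ τ ✗.
  V = {[D], [E], [F]}: π^{-1}(V) = {D, E, F} ∈ τ ✓.
  V = {[B=C], [D], [E], [F]}: π^{-1}(V) = {B, C, D, E, F} ∈ τ ✓.
Open sets in the quotient: τ_Q = {{}, {[B=C]}, {[D]}, {[B=C], [D]}, {[D], [F]}, {[B=C], [D], [F]}, {[D], [E], [F]}, {[B=C], [D], [E], [F]}} (8 elements).


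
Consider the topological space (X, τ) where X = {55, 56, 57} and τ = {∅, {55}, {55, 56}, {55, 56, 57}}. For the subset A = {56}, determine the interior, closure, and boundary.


int(A) = ∅, cl(A) = {56, 57}, ∂A = {56, 57}.

Closed sets in (X, τ) are complements of opens:
  closed(X, τ) = {∅, {57}, {56, 57}, {55, 56, 57}}.
int(A) = ⋃ {U ∈ τ : U ⊆ A}. Opens contained in A: ∅.
Taking the union of these: int(A) = ∅.
cl(A) = ⋂ {C closed : A ⊆ C}. Closed sets containing A: {56, 57}, {55, 56, 57}.
Intersecting these: cl(A) = {56, 57}.
∂A = cl(A) ∖ int(A) = {56, 57} ∖ ∅ = {56, 57}.


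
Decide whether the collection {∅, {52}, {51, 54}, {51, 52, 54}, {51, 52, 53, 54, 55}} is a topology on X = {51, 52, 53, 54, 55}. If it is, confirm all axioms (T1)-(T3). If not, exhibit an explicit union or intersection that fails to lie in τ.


τ IS a topology on X.

Axiom (T1): ∅ ∈ τ? Yes; X ∈ τ? Yes.
Axiom (T2/T3): check pairwise unions and intersections of members of τ.
All pairwise intersections and unions checked — each lies in τ. Therefore τ satisfies (T1), (T2), (T3): it IS a topology on X.


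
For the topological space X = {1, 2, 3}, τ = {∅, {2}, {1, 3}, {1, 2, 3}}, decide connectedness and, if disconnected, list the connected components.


(X, τ) is disconnected; components = [{2}, {1, 3}].

Find clopen sets (U ∈ τ with X ∖ U ∈ τ):
  U = ∅, X ∖ U = {1, 2, 3} — both open, so U is clopen.
  U = {2}, X ∖ U = {1, 3} — both open, so U is clopen.
  U = {1, 3}, X ∖ U = {2} — both open, so U is clopen.
  U = {1, 2, 3}, X ∖ U = ∅ — both open, so U is clopen.
Nontrivial clopen(s) exist: e.g. {2}. So (X, τ) is disconnected.
Compute connected components by grouping points that agree on all clopens:
  component: {2}
  component: {1, 3}


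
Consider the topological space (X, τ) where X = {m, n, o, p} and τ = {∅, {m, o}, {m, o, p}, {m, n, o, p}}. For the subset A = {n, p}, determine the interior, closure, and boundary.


int(A) = ∅, cl(A) = {n, p}, ∂A = {n, p}.

Closed sets in (X, τ) are complements of opens:
  closed(X, τ) = {∅, {n}, {n, p}, {m, n, o, p}}.
int(A) = ⋃ {U ∈ τ : U ⊆ A}. Opens contained in A: ∅.
Taking the union of these: int(A) = ∅.
cl(A) = ⋂ {C closed : A ⊆ C}. Closed sets containing A: {n, p}, {m, n, o, p}.
Intersecting these: cl(A) = {n, p}.
∂A = cl(A) ∖ int(A) = {n, p} ∖ ∅ = {n, p}.


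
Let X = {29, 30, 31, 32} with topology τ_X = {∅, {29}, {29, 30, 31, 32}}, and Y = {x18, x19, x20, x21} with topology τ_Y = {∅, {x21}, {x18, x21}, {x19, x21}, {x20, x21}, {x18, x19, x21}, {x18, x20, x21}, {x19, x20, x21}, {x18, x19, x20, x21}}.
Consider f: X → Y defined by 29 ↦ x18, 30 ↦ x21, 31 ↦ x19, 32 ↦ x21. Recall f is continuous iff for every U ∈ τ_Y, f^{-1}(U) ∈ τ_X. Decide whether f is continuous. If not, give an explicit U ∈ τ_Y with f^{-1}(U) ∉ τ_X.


f is NOT continuous.

Compute f^{-1}(U) for each U ∈ τ_Y:
  U = ∅: f^{-1}(U) = ∅ ∈ τ_X ✓.
  U = {x21}: f^{-1}(U) = {30, 32} ∉ τ_X ✗.
  U = {x18, x21}: f^{-1}(U) = {29, 30, 32} ∉ τ_X ✗.
  U = {x19, x21}: f^{-1}(U) = {30, 31, 32} ∉ τ_X ✗.
  U = {x20, x21}: f^{-1}(U) = {30, 32} ∉ τ_X ✗.
  U = {x18, x19, x21}: f^{-1}(U) = {29, 30, 31, 32} ∈ τ_X ✓.
  U = {x18, x20, x21}: f^{-1}(U) = {29, 30, 32} ∉ τ_X ✗.
  U = {x19, x20, x21}: f^{-1}(U) = {30, 31, 32} ∉ τ_X ✗.
  U = {x18, x19, x20, x21}: f^{-1}(U) = {29, 30, 31, 32} ∈ τ_X ✓.
Found U = {x21} with f^{-1}(U) = {30, 32} not in τ_X. Therefore f is NOT continuous.


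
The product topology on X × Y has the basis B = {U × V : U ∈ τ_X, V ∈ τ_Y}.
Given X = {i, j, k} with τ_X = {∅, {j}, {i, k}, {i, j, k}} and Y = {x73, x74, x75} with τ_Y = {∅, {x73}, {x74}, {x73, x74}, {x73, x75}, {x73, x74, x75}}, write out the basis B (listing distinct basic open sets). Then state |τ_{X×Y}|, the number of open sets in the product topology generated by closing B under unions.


Basis B = {∅ × ∅, {j} × {x73}, {j} × {x74}, {i, k} × {x73}, {i, k} × {x74}, {j} × {x73, x74}, {j} × {x73, x75}, {i, j, k} × {x73}, {i, j, k} × {x74}, {j} × {x73, x74, x75}, {i, k} × {x73, x74}, {i, k} × {x73, x75}, {i, k} × {x73, x74, x75}, {i, j, k} × {x73, x74}, {i, j, k} × {x73, x75}, {i, j, k} × {x73, x74, x75}}; |τ_{X×Y}| = 36.

Enumerate products U × V with U ∈ τ_X, V ∈ τ_Y (deduplicated):
  ∅ × ∅ = {} (∅)
  {j} × {x73} = {(j,x73)}
  {j} × {x74} = {(j,x74)}
  {i, k} × {x73} = {(i,x73), (k,x73)}
  {i, k} × {x74} = {(i,x74), (k,x74)}
  {j} × {x73, x74} = {(j,x73), (j,x74)}
  {j} × {x73, x75} = {(j,x73), (j,x75)}
  {i, j, k} × {x73} = {(i,x73), (j,x73), (k,x73)}
  {i, j, k} × {x74} = {(i,x74), (j,x74), (k,x74)}
  {j} × {x73, x74, x75} = {(j,x73), (j,x74), (j,x75)}
  {i, k} × {x73, x74} = {(i,x73), (i,x74), (k,x73), (k,x74)}
  {i, k} × {x73, x75} = {(i,x73), (i,x75), (k,x73), (k,x75)}
  {i, k} × {x73, x74, x75} = {(i,x73), (i,x74), (i,x75), (k,x73), (k,x74), (k,x75)}
  {i, j, k} × {x73, x74} = {(i,x73), (i,x74), (j,x73), (j,x74), (k,x73), (k,x74)}
  {i, j, k} × {x73, x75} = {(i,x73), (i,x75), (j,x73), (j,x75), (k,x73), (k,x75)}
  {i, j, k} × {x73, x74, x75} = {(i,x73), (i,x74), (i,x75), (j,x73), (j,x74), (j,x75), (k,x73), (k,x74), (k,x75)}
These 16 distinct sets form the basis B.
Close under arbitrary unions to get τ_{X×Y}; counting gives |τ_{X×Y}| = 36.


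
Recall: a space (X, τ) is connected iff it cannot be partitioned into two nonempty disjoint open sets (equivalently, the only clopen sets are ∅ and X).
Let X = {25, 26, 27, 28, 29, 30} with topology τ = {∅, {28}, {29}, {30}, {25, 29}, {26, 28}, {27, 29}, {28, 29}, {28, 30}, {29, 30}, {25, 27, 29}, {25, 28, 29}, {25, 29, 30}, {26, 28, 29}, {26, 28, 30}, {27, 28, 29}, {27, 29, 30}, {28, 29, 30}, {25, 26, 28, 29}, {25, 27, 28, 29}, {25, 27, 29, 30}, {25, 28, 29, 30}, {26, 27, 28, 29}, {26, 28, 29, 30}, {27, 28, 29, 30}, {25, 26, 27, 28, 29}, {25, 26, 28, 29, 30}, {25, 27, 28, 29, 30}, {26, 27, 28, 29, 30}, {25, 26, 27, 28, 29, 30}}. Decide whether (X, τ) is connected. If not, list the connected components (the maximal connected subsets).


(X, τ) is disconnected; components = [{30}, {26, 28}, {25, 27, 29}].

Find clopen sets (U ∈ τ with X ∖ U ∈ τ):
  U = ∅, X ∖ U = {25, 26, 27, 28, 29, 30} — both open, so U is clopen.
  U = {30}, X ∖ U = {25, 26, 27, 28, 29} — both open, so U is clopen.
  U = {26, 28}, X ∖ U = {25, 27, 29, 30} — both open, so U is clopen.
  U = {25, 27, 29}, X ∖ U = {26, 28, 30} — both open, so U is clopen.
  U = {26, 28, 30}, X ∖ U = {25, 27, 29} — both open, so U is clopen.
  U = {25, 27, 29, 30}, X ∖ U = {26, 28} — both open, so U is clopen.
  U = {25, 26, 27, 28, 29}, X ∖ U = {30} — both open, so U is clopen.
  U = {25, 26, 27, 28, 29, 30}, X ∖ U = ∅ — both open, so U is clopen.
Nontrivial clopen(s) exist: e.g. {30}. So (X, τ) is disconnected.
Compute connected components by grouping points that agree on all clopens:
  component: {30}
  component: {26, 28}
  component: {25, 27, 29}


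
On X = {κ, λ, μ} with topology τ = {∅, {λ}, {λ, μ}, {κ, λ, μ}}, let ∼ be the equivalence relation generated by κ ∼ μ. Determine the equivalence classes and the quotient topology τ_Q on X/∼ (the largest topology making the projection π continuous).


X/∼ = {[κ=μ], [λ]}; |τ_Q| = 3.

Equivalence classes: [κ=μ], [λ].
Quotient map π: X → X/∼ sends κ ↦ [κ=μ], λ ↦ [λ], μ ↦ [κ=μ].
For each subset V ⊆ X/∼, compute π^{-1}(V) ⊆ X and check whether π^{-1}(V) ∈ τ. V is open in τ_Q iff π^{-1}(V) ∈ τ.
  V = {}: π^{-1}(V) = ∅ ∈ τ ✓.
  V = {[κ=μ]}: π^{-1}(V) = {κ, μ} ∉ τ ✗.
  V = {[λ]}: π^{-1}(V) = {λ} ∈ τ ✓.
  V = {[κ=μ], [λ]}: π^{-1}(V) = {κ, λ, μ} ∈ τ ✓.
Open sets in the quotient: τ_Q = {{}, {[λ]}, {[κ=μ], [λ]}} (3 elements).


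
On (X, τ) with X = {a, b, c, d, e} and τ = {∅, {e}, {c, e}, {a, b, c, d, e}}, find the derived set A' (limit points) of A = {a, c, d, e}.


A' = {a, b, c, d}

For each x ∈ X, list the open sets U ∈ τ with x ∈ U, then check whether U ∩ (A ∖ {x}) ≠ ∅ for every such U.
  x = a: opens ∋ x are {a, b, c, d, e}; each meets A ∖ {a}, so x IS a limit point.
  x = b: opens ∋ x are {a, b, c, d, e}; each meets A ∖ {b}, so x IS a limit point.
  x = c: opens ∋ x are {c, e}, {a, b, c, d, e}; each meets A ∖ {c}, so x IS a limit point.
  x = d: opens ∋ x are {a, b, c, d, e}; each meets A ∖ {d}, so x IS a limit point.
  x = e: open {e} ∋ x has {e} ∩ (A ∖ {e}) = ∅, so x is NOT a limit point.
Collecting: A' = {a, b, c, d}.


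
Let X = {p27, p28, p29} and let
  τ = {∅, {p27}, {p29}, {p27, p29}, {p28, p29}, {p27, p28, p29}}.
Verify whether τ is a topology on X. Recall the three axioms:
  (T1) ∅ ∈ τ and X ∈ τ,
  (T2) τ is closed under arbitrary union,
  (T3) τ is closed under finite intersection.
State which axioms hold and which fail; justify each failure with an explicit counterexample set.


τ IS a topology on X.

Axiom (T1): ∅ ∈ τ? Yes; X ∈ τ? Yes.
Axiom (T2/T3): check pairwise unions and intersections of members of τ.
All pairwise intersections and unions checked — each lies in τ. Therefore τ satisfies (T1), (T2), (T3): it IS a topology on X.


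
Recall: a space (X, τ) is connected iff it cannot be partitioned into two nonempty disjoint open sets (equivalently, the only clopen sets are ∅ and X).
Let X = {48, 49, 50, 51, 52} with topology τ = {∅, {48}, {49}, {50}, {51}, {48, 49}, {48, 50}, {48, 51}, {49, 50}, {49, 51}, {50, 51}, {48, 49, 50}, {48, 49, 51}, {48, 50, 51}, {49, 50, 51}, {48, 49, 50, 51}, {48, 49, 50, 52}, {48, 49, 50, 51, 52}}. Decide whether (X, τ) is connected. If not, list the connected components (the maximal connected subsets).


(X, τ) is disconnected; components = [{51}, {48, 49, 50, 52}].

Find clopen sets (U ∈ τ with X ∖ U ∈ τ):
  U = ∅, X ∖ U = {48, 49, 50, 51, 52} — both open, so U is clopen.
  U = {51}, X ∖ U = {48, 49, 50, 52} — both open, so U is clopen.
  U = {48, 49, 50, 52}, X ∖ U = {51} — both open, so U is clopen.
  U = {48, 49, 50, 51, 52}, X ∖ U = ∅ — both open, so U is clopen.
Nontrivial clopen(s) exist: e.g. {51}. So (X, τ) is disconnected.
Compute connected components by grouping points that agree on all clopens:
  component: {51}
  component: {48, 49, 50, 52}


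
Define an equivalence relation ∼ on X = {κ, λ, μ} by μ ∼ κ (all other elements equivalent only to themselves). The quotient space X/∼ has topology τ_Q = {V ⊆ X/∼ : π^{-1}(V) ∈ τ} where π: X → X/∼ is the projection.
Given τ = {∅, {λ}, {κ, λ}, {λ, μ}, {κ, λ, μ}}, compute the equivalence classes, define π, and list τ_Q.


X/∼ = {[κ=μ], [λ]}; |τ_Q| = 3.

Equivalence classes: [κ=μ], [λ].
Quotient map π: X → X/∼ sends κ ↦ [κ=μ], λ ↦ [λ], μ ↦ [κ=μ].
For each subset V ⊆ X/∼, compute π^{-1}(V) ⊆ X and check whether π^{-1}(V) ∈ τ. V is open in τ_Q iff π^{-1}(V) ∈ τ.
  V = {}: π^{-1}(V) = ∅ ∈ τ ✓.
  V = {[κ=μ]}: π^{-1}(V) = {κ, μ} ∉ τ ✗.
  V = {[λ]}: π^{-1}(V) = {λ} ∈ τ ✓.
  V = {[κ=μ], [λ]}: π^{-1}(V) = {κ, λ, μ} ∈ τ ✓.
Open sets in the quotient: τ_Q = {{}, {[λ]}, {[κ=μ], [λ]}} (3 elements).


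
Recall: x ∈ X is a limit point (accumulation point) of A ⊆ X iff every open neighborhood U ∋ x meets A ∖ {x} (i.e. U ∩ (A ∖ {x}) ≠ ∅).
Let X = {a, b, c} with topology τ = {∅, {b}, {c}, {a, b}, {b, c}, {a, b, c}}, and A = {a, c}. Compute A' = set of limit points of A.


A' = ∅

For each x ∈ X, list the open sets U ∈ τ with x ∈ U, then check whether U ∩ (A ∖ {x}) ≠ ∅ for every such U.
  x = a: open {a, b} ∋ x has {a, b} ∩ (A ∖ {a}) = ∅, so x is NOT a limit point.
  x = b: open {b} ∋ x has {b} ∩ (A ∖ {b}) = ∅, so x is NOT a limit point.
  x = c: open {c} ∋ x has {c} ∩ (A ∖ {c}) = ∅, so x is NOT a limit point.
Collecting: A' = ∅.


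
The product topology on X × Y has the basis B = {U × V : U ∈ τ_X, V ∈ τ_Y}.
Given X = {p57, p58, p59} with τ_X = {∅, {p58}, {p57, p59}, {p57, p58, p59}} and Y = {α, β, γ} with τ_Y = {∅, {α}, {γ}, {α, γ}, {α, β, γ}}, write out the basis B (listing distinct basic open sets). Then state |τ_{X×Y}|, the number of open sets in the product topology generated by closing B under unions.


Basis B = {∅ × ∅, {p58} × {α}, {p58} × {γ}, {p57, p59} × {α}, {p57, p59} × {γ}, {p58} × {α, γ}, {p57, p58, p59} × {α}, {p57, p58, p59} × {γ}, {p58} × {α, β, γ}, {p57, p59} × {α, γ}, {p57, p59} × {α, β, γ}, {p57, p58, p59} × {α, γ}, {p57, p58, p59} × {α, β, γ}}; |τ_{X×Y}| = 25.

Enumerate products U × V with U ∈ τ_X, V ∈ τ_Y (deduplicated):
  ∅ × ∅ = {} (∅)
  {p58} × {α} = {(p58,α)}
  {p58} × {γ} = {(p58,γ)}
  {p57, p59} × {α} = {(p57,α), (p59,α)}
  {p57, p59} × {γ} = {(p57,γ), (p59,γ)}
  {p58} × {α, γ} = {(p58,α), (p58,γ)}
  {p57, p58, p59} × {α} = {(p57,α), (p58,α), (p59,α)}
  {p57, p58, p59} × {γ} = {(p57,γ), (p58,γ), (p59,γ)}
  {p58} × {α, β, γ} = {(p58,α), (p58,β), (p58,γ)}
  {p57, p59} × {α, γ} = {(p57,α), (p57,γ), (p59,α), (p59,γ)}
  {p57, p59} × {α, β, γ} = {(p57,α), (p57,β), (p57,γ), (p59,α), (p59,β), (p59,γ)}
  {p57, p58, p59} × {α, γ} = {(p57,α), (p57,γ), (p58,α), (p58,γ), (p59,α), (p59,γ)}
  {p57, p58, p59} × {α, β, γ} = {(p57,α), (p57,β), (p57,γ), (p58,α), (p58,β), (p58,γ), (p59,α), (p59,β), (p59,γ)}
These 13 distinct sets form the basis B.
Close under arbitrary unions to get τ_{X×Y}; counting gives |τ_{X×Y}| = 25.


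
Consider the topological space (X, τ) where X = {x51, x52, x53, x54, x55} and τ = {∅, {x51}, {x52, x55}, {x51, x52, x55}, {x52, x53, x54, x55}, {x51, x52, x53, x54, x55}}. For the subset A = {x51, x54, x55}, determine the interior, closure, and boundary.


int(A) = {x51}, cl(A) = {x51, x52, x53, x54, x55}, ∂A = {x52, x53, x54, x55}.

Closed sets in (X, τ) are complements of opens:
  closed(X, τ) = {∅, {x51}, {x53, x54}, {x51, x53, x54}, {x52, x53, x54, x55}, {x51, x52, x53, x54, x55}}.
int(A) = ⋃ {U ∈ τ : U ⊆ A}. Opens contained in A: ∅, {x51}.
Taking the union of these: int(A) = {x51}.
cl(A) = ⋂ {C closed : A ⊆ C}. Closed sets containing A: {x51, x52, x53, x54, x55}.
Intersecting these: cl(A) = {x51, x52, x53, x54, x55}.
∂A = cl(A) ∖ int(A) = {x51, x52, x53, x54, x55} ∖ {x51} = {x52, x53, x54, x55}.


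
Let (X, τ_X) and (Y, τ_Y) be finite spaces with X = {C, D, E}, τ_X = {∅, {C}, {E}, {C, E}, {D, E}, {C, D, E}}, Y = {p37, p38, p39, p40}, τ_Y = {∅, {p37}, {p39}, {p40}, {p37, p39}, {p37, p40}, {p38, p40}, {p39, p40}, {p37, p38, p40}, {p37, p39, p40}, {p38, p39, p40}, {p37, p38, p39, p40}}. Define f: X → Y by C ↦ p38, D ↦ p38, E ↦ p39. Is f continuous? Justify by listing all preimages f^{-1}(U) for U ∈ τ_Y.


f is NOT continuous.

Compute f^{-1}(U) for each U ∈ τ_Y:
  U = ∅: f^{-1}(U) = ∅ ∈ τ_X ✓.
  U = {p37}: f^{-1}(U) = ∅ ∈ τ_X ✓.
  U = {p39}: f^{-1}(U) = {E} ∈ τ_X ✓.
  U = {p40}: f^{-1}(U) = ∅ ∈ τ_X ✓.
  U = {p37, p39}: f^{-1}(U) = {E} ∈ τ_X ✓.
  U = {p37, p40}: f^{-1}(U) = ∅ ∈ τ_X ✓.
  U = {p38, p40}: f^{-1}(U) = {C, D} ∉ τ_X ✗.
  U = {p39, p40}: f^{-1}(U) = {E} ∈ τ_X ✓.
  U = {p37, p38, p40}: f^{-1}(U) = {C, D} ∉ τ_X ✗.
  U = {p37, p39, p40}: f^{-1}(U) = {E} ∈ τ_X ✓.
  U = {p38, p39, p40}: f^{-1}(U) = {C, D, E} ∈ τ_X ✓.
  U = {p37, p38, p39, p40}: f^{-1}(U) = {C, D, E} ∈ τ_X ✓.
Found U = {p38, p40} with f^{-1}(U) = {C, D} not in τ_X. Therefore f is NOT continuous.


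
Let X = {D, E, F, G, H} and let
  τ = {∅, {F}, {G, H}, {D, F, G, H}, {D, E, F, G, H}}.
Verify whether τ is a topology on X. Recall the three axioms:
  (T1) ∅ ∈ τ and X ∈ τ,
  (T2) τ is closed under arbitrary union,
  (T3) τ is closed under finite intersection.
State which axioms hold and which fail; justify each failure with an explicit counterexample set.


τ is NOT a topology on X.

Axiom (T1): ∅ ∈ τ? Yes; X ∈ τ? Yes.
Axiom (T2/T3): check pairwise unions and intersections of members of τ.
Counterexample for (T2): {F} ∪ {G, H} = {F, G, H} ∉ τ. Therefore τ is NOT a topology.


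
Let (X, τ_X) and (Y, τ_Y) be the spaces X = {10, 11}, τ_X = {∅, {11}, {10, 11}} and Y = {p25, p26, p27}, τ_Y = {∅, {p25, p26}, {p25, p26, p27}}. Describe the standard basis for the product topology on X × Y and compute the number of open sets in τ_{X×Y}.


Basis B = {∅ × ∅, {11} × {p25, p26}, {11} × {p25, p26, p27}, {10, 11} × {p25, p26}, {10, 11} × {p25, p26, p27}}; |τ_{X×Y}| = 6.

Enumerate products U × V with U ∈ τ_X, V ∈ τ_Y (deduplicated):
  ∅ × ∅ = {} (∅)
  {11} × {p25, p26} = {(11,p25), (11,p26)}
  {11} × {p25, p26, p27} = {(11,p25), (11,p26), (11,p27)}
  {10, 11} × {p25, p26} = {(10,p25), (10,p26), (11,p25), (11,p26)}
  {10, 11} × {p25, p26, p27} = {(10,p25), (10,p26), (10,p27), (11,p25), (11,p26), (11,p27)}
These 5 distinct sets form the basis B.
Close under arbitrary unions to get τ_{X×Y}; counting gives |τ_{X×Y}| = 6.


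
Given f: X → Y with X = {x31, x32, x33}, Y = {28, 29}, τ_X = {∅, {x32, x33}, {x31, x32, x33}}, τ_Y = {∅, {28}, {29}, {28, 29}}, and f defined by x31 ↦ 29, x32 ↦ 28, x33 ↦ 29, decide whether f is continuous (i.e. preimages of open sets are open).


f is NOT continuous.

Compute f^{-1}(U) for each U ∈ τ_Y:
  U = ∅: f^{-1}(U) = ∅ ∈ τ_X ✓.
  U = {28}: f^{-1}(U) = {x32} ∉ τ_X ✗.
  U = {29}: f^{-1}(U) = {x31, x33} ∉ τ_X ✗.
  U = {28, 29}: f^{-1}(U) = {x31, x32, x33} ∈ τ_X ✓.
Found U = {28} with f^{-1}(U) = {x32} not in τ_X. Therefore f is NOT continuous.


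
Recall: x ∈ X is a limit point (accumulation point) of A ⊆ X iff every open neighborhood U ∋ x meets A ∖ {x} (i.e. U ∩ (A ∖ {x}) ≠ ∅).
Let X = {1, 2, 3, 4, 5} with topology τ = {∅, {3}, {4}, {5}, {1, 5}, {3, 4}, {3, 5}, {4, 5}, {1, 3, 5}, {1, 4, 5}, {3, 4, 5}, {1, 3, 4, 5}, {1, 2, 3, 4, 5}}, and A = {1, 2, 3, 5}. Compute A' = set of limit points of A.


A' = {1, 2}

For each x ∈ X, list the open sets U ∈ τ with x ∈ U, then check whether U ∩ (A ∖ {x}) ≠ ∅ for every such U.
  x = 1: opens ∋ x are {1, 5}, {1, 3, 5}, {1, 4, 5}, {1, 3, 4, 5}, {1, 2, 3, 4, 5}; each meets A ∖ {1}, so x IS a limit point.
  x = 2: opens ∋ x are {1, 2, 3, 4, 5}; each meets A ∖ {2}, so x IS a limit point.
  x = 3: open {3} ∋ x has {3} ∩ (A ∖ {3}) = ∅, so x is NOT a limit point.
  x = 4: open {4} ∋ x has {4} ∩ (A ∖ {4}) = ∅, so x is NOT a limit point.
  x = 5: open {5} ∋ x has {5} ∩ (A ∖ {5}) = ∅, so x is NOT a limit point.
Collecting: A' = {1, 2}.


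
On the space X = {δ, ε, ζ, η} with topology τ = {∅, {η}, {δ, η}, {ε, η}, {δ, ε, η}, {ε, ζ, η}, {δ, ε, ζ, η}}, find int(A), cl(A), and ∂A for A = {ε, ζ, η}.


int(A) = {ε, ζ, η}, cl(A) = {δ, ε, ζ, η}, ∂A = {δ}.

Closed sets in (X, τ) are complements of opens:
  closed(X, τ) = {∅, {δ}, {ζ}, {δ, ζ}, {ε, ζ}, {δ, ε, ζ}, {δ, ε, ζ, η}}.
int(A) = ⋃ {U ∈ τ : U ⊆ A}. Opens contained in A: ∅, {η}, {ε, η}, {ε, ζ, η}.
Taking the union of these: int(A) = {ε, ζ, η}.
cl(A) = ⋂ {C closed : A ⊆ C}. Closed sets containing A: {δ, ε, ζ, η}.
Intersecting these: cl(A) = {δ, ε, ζ, η}.
∂A = cl(A) ∖ int(A) = {δ, ε, ζ, η} ∖ {ε, ζ, η} = {δ}.


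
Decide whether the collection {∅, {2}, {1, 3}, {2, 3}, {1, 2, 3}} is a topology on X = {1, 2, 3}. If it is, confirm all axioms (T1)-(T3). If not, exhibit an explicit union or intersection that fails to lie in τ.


τ is NOT a topology on X.

Axiom (T1): ∅ ∈ τ? Yes; X ∈ τ? Yes.
Axiom (T2/T3): check pairwise unions and intersections of members of τ.
Counterexample for (T3): {1, 3} ∩ {2, 3} = {3} ∉ τ. Therefore τ is NOT a topology.


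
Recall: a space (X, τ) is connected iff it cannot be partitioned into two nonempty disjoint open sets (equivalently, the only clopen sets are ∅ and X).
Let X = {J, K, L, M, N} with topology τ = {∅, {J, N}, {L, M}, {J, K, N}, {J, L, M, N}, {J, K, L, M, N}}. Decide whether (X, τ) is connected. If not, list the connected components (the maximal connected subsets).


(X, τ) is disconnected; components = [{L, M}, {J, K, N}].

Find clopen sets (U ∈ τ with X ∖ U ∈ τ):
  U = ∅, X ∖ U = {J, K, L, M, N} — both open, so U is clopen.
  U = {L, M}, X ∖ U = {J, K, N} — both open, so U is clopen.
  U = {J, K, N}, X ∖ U = {L, M} — both open, so U is clopen.
  U = {J, K, L, M, N}, X ∖ U = ∅ — both open, so U is clopen.
Nontrivial clopen(s) exist: e.g. {L, M}. So (X, τ) is disconnected.
Compute connected components by grouping points that agree on all clopens:
  component: {L, M}
  component: {J, K, N}


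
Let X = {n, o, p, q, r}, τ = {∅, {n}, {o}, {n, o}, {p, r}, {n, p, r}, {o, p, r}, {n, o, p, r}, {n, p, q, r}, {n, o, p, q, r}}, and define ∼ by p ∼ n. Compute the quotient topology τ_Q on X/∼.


X/∼ = {[n=p], [o], [q], [r]}; |τ_Q| = 6.

Equivalence classes: [n=p], [o], [q], [r].
Quotient map π: X → X/∼ sends n ↦ [n=p], o ↦ [o], p ↦ [n=p], q ↦ [q], r ↦ [r].
For each subset V ⊆ X/∼, compute π^{-1}(V) ⊆ X and check whether π^{-1}(V) ∈ τ. V is open in τ_Q iff π^{-1}(V) ∈ τ.
  V = {}: π^{-1}(V) = ∅ ∈ τ ✓.
  V = {[n=p]}: π^{-1}(V) = {n, p} ∉ τ ✗.
  V = {[o]}: π^{-1}(V) = {o} ∈ τ ✓.
  V = {[n=p], [o]}: π^{-1}(V) = {n, o, p} ∉ τ ✗.
  V = {[q]}: π^{-1}(V) = {q} ∉ τ ✗.
  V = {[n=p], [q]}: π^{-1}(V) = {n, p, q} ∉ τ ✗.
  V = {[o], [q]}: π^{-1}(V) = {o, q} ∉ τ ✗.
  V = {[n=p], [o], [q]}: π^{-1}(V) = {n, o, p, q} ∉ τ ✗.
  V = {[r]}: π^{-1}(V) = {r} ∉ τ ✗.
  V = {[n=p], [r]}: π^{-1}(V) = {n, p, r} ∈ τ ✓.
  V = {[o], [r]}: π^{-1}(V) = {o, r} ∉ τ ✗.
  V = {[n=p], [o], [r]}: π^{-1}(V) = {n, o, p, r} ∈ τ ✓.
  V = {[q], [r]}: π^{-1}(V) = {q, r} ∉ τ ✗.
  V = {[n=p], [q], [r]}: π^{-1}(V) = {n, p, q, r} ∈ τ ✓.
  V = {[o], [q], [r]}: π^{-1}(V) = {o, q, r} ∉ τ ✗.
  V = {[n=p], [o], [q], [r]}: π^{-1}(V) = {n, o, p, q, r} ∈ τ ✓.
Open sets in the quotient: τ_Q = {{}, {[o]}, {[n=p], [r]}, {[n=p], [o], [r]}, {[n=p], [q], [r]}, {[n=p], [o], [q], [r]}} (6 elements).


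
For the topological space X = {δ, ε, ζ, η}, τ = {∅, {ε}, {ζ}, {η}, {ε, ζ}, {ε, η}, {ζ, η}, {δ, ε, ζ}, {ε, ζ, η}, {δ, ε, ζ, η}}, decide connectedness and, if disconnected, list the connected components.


(X, τ) is disconnected; components = [{η}, {δ, ε, ζ}].

Find clopen sets (U ∈ τ with X ∖ U ∈ τ):
  U = ∅, X ∖ U = {δ, ε, ζ, η} — both open, so U is clopen.
  U = {η}, X ∖ U = {δ, ε, ζ} — both open, so U is clopen.
  U = {δ, ε, ζ}, X ∖ U = {η} — both open, so U is clopen.
  U = {δ, ε, ζ, η}, X ∖ U = ∅ — both open, so U is clopen.
Nontrivial clopen(s) exist: e.g. {δ, ε, ζ}. So (X, τ) is disconnected.
Compute connected components by grouping points that agree on all clopens:
  component: {η}
  component: {δ, ε, ζ}


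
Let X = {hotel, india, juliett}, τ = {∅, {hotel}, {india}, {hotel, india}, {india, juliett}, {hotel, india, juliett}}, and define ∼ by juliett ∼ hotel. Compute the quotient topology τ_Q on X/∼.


X/∼ = {[hotel=juliett], [india]}; |τ_Q| = 3.

Equivalence classes: [hotel=juliett], [india].
Quotient map π: X → X/∼ sends hotel ↦ [hotel=juliett], india ↦ [india], juliett ↦ [hotel=juliett].
For each subset V ⊆ X/∼, compute π^{-1}(V) ⊆ X and check whether π^{-1}(V) ∈ τ. V is open in τ_Q iff π^{-1}(V) ∈ τ.
  V = {}: π^{-1}(V) = ∅ ∈ τ ✓.
  V = {[hotel=juliett]}: π^{-1}(V) = {hotel, juliett} ∉ τ ✗.
  V = {[india]}: π^{-1}(V) = {india} ∈ τ ✓.
  V = {[hotel=juliett], [india]}: π^{-1}(V) = {hotel, india, juliett} ∈ τ ✓.
Open sets in the quotient: τ_Q = {{}, {[india]}, {[hotel=juliett], [india]}} (3 elements).


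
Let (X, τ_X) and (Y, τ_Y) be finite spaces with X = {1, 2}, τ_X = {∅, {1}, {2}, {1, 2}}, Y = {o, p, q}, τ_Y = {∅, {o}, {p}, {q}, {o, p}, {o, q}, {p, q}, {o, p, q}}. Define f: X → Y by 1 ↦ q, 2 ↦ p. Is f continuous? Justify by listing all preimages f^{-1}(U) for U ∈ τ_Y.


f IS continuous.

Compute f^{-1}(U) for each U ∈ τ_Y:
  U = ∅: f^{-1}(U) = ∅ ∈ τ_X ✓.
  U = {o}: f^{-1}(U) = ∅ ∈ τ_X ✓.
  U = {p}: f^{-1}(U) = {2} ∈ τ_X ✓.
  U = {q}: f^{-1}(U) = {1} ∈ τ_X ✓.
  U = {o, p}: f^{-1}(U) = {2} ∈ τ_X ✓.
  U = {o, q}: f^{-1}(U) = {1} ∈ τ_X ✓.
  U = {p, q}: f^{-1}(U) = {1, 2} ∈ τ_X ✓.
  U = {o, p, q}: f^{-1}(U) = {1, 2} ∈ τ_X ✓.
Every preimage lies in τ_X, so f IS continuous.


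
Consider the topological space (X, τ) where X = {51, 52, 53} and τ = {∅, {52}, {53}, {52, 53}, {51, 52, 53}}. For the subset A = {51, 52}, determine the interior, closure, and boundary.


int(A) = {52}, cl(A) = {51, 52}, ∂A = {51}.

Closed sets in (X, τ) are complements of opens:
  closed(X, τ) = {∅, {51}, {51, 52}, {51, 53}, {51, 52, 53}}.
int(A) = ⋃ {U ∈ τ : U ⊆ A}. Opens contained in A: ∅, {52}.
Taking the union of these: int(A) = {52}.
cl(A) = ⋂ {C closed : A ⊆ C}. Closed sets containing A: {51, 52}, {51, 52, 53}.
Intersecting these: cl(A) = {51, 52}.
∂A = cl(A) ∖ int(A) = {51, 52} ∖ {52} = {51}.


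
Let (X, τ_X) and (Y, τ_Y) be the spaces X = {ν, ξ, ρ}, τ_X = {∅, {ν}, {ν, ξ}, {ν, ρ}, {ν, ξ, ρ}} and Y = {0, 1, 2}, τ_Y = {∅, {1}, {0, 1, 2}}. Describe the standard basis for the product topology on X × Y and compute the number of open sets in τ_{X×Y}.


Basis B = {∅ × ∅, {ν} × {1}, {ν, ξ} × {1}, {ν, ρ} × {1}, {ν} × {0, 1, 2}, {ν, ξ, ρ} × {1}, {ν, ξ} × {0, 1, 2}, {ν, ρ} × {0, 1, 2}, {ν, ξ, ρ} × {0, 1, 2}}; |τ_{X×Y}| = 14.

Enumerate products U × V with U ∈ τ_X, V ∈ τ_Y (deduplicated):
  ∅ × ∅ = {} (∅)
  {ν} × {1} = {(ν,1)}
  {ν, ξ} × {1} = {(ν,1), (ξ,1)}
  {ν, ρ} × {1} = {(ν,1), (ρ,1)}
  {ν} × {0, 1, 2} = {(ν,0), (ν,1), (ν,2)}
  {ν, ξ, ρ} × {1} = {(ν,1), (ξ,1), (ρ,1)}
  {ν, ξ} × {0, 1, 2} = {(ν,0), (ν,1), (ν,2), (ξ,0), (ξ,1), (ξ,2)}
  {ν, ρ} × {0, 1, 2} = {(ν,0), (ν,1), (ν,2), (ρ,0), (ρ,1), (ρ,2)}
  {ν, ξ, ρ} × {0, 1, 2} = {(ν,0), (ν,1), (ν,2), (ξ,0), (ξ,1), (ξ,2), (ρ,0), (ρ,1), (ρ,2)}
These 9 distinct sets form the basis B.
Close under arbitrary unions to get τ_{X×Y}; counting gives |τ_{X×Y}| = 14.


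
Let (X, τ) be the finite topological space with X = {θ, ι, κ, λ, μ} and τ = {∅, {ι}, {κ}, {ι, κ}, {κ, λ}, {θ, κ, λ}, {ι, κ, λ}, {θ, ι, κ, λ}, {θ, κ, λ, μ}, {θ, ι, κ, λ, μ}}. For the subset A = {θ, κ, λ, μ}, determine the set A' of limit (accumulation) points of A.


A' = {θ, λ, μ}

For each x ∈ X, list the open sets U ∈ τ with x ∈ U, then check whether U ∩ (A ∖ {x}) ≠ ∅ for every such U.
  x = θ: opens ∋ x are {θ, κ, λ}, {θ, ι, κ, λ}, {θ, κ, λ, μ}, {θ, ι, κ, λ, μ}; each meets A ∖ {θ}, so x IS a limit point.
  x = ι: open {ι} ∋ x has {ι} ∩ (A ∖ {ι}) = ∅, so x is NOT a limit point.
  x = κ: open {κ} ∋ x has {κ} ∩ (A ∖ {κ}) = ∅, so x is NOT a limit point.
  x = λ: opens ∋ x are {κ, λ}, {θ, κ, λ}, {ι, κ, λ}, {θ, ι, κ, λ}, {θ, κ, λ, μ}, {θ, ι, κ, λ, μ}; each meets A ∖ {λ}, so x IS a limit point.
  x = μ: opens ∋ x are {θ, κ, λ, μ}, {θ, ι, κ, λ, μ}; each meets A ∖ {μ}, so x IS a limit point.
Collecting: A' = {θ, λ, μ}.


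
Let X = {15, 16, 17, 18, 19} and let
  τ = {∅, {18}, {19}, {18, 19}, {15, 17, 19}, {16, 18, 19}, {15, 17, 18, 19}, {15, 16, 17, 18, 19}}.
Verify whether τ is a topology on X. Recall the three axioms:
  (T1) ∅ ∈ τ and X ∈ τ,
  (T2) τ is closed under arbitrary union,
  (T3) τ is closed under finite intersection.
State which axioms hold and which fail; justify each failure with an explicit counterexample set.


τ IS a topology on X.

Axiom (T1): ∅ ∈ τ? Yes; X ∈ τ? Yes.
Axiom (T2/T3): check pairwise unions and intersections of members of τ.
All pairwise intersections and unions checked — each lies in τ. Therefore τ satisfies (T1), (T2), (T3): it IS a topology on X.


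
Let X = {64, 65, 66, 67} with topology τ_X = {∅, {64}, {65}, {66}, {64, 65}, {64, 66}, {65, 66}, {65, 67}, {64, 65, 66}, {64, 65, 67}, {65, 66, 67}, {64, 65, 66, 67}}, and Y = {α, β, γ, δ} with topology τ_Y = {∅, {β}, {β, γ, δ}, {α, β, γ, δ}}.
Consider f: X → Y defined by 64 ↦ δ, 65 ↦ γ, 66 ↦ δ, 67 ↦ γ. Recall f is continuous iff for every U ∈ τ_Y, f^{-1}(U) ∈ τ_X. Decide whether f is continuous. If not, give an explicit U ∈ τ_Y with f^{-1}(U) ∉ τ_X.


f IS continuous.

Compute f^{-1}(U) for each U ∈ τ_Y:
  U = ∅: f^{-1}(U) = ∅ ∈ τ_X ✓.
  U = {β}: f^{-1}(U) = ∅ ∈ τ_X ✓.
  U = {β, γ, δ}: f^{-1}(U) = {64, 65, 66, 67} ∈ τ_X ✓.
  U = {α, β, γ, δ}: f^{-1}(U) = {64, 65, 66, 67} ∈ τ_X ✓.
Every preimage lies in τ_X, so f IS continuous.


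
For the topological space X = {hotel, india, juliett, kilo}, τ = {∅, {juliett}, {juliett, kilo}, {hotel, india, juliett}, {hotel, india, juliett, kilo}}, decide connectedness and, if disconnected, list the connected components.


(X, τ) is connected.

Find clopen sets (U ∈ τ with X ∖ U ∈ τ):
  U = ∅, X ∖ U = {hotel, india, juliett, kilo} — both open, so U is clopen.
  U = {hotel, india, juliett, kilo}, X ∖ U = ∅ — both open, so U is clopen.
Only trivial clopens (∅ and X) exist, so (X, τ) is connected.
Compute connected components by grouping points that agree on all clopens:
  component: {hotel, india, juliett, kilo}


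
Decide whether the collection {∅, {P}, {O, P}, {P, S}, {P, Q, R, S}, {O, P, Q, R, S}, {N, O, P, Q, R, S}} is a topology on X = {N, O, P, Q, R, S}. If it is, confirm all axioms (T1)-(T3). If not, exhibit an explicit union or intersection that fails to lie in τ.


τ is NOT a topology on X.

Axiom (T1): ∅ ∈ τ? Yes; X ∈ τ? Yes.
Axiom (T2/T3): check pairwise unions and intersections of members of τ.
Counterexample for (T2): {O, P} ∪ {P, S} = {O, P, S} ∉ τ. Therefore τ is NOT a topology.


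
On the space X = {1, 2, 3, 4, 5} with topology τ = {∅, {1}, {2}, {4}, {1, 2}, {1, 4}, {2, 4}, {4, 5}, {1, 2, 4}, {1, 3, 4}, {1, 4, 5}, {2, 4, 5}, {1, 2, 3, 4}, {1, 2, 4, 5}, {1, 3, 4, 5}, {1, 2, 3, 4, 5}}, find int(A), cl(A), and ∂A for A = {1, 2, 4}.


int(A) = {1, 2, 4}, cl(A) = {1, 2, 3, 4, 5}, ∂A = {3, 5}.

Closed sets in (X, τ) are complements of opens:
  closed(X, τ) = {∅, {2}, {3}, {5}, {1, 3}, {2, 3}, {2, 5}, {3, 5}, {1, 2, 3}, {1, 3, 5}, {2, 3, 5}, {3, 4, 5}, {1, 2, 3, 5}, {1, 3, 4, 5}, {2, 3, 4, 5}, {1, 2, 3, 4, 5}}.
int(A) = ⋃ {U ∈ τ : U ⊆ A}. Opens contained in A: ∅, {1}, {2}, {4}, {1, 2}, {1, 4}, {2, 4}, {1, 2, 4}.
Taking the union of these: int(A) = {1, 2, 4}.
cl(A) = ⋂ {C closed : A ⊆ C}. Closed sets containing A: {1, 2, 3, 4, 5}.
Intersecting these: cl(A) = {1, 2, 3, 4, 5}.
∂A = cl(A) ∖ int(A) = {1, 2, 3, 4, 5} ∖ {1, 2, 4} = {3, 5}.


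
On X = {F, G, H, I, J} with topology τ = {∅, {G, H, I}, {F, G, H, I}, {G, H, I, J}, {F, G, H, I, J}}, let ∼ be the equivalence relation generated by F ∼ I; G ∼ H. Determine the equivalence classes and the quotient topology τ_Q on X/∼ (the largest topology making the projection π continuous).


X/∼ = {[F=I], [G=H], [J]}; |τ_Q| = 3.

Equivalence classes: [F=I], [G=H], [J].
Quotient map π: X → X/∼ sends F ↦ [F=I], G ↦ [G=H], H ↦ [G=H], I ↦ [F=I], J ↦ [J].
For each subset V ⊆ X/∼, compute π^{-1}(V) ⊆ X and check whether π^{-1}(V) ∈ τ. V is open in τ_Q iff π^{-1}(V) ∈ τ.
  V = {}: π^{-1}(V) = ∅ ∈ τ ✓.
  V = {[F=I]}: π^{-1}(V) = {F, I} ∉ τ ✗.
  V = {[G=H]}: π^{-1}(V) = {G, H} ∉ τ ✗.
  V = {[F=I], [G=H]}: π^{-1}(V) = {F, G, H, I} ∈ τ ✓.
  V = {[J]}: π^{-1}(V) = {J} ∉ τ ✗.
  V = {[F=I], [J]}: π^{-1}(V) = {F, I, J} ∉ τ ✗.
  V = {[G=H], [J]}: π^{-1}(V) = {G, H, J} ∉ τ ✗.
  V = {[F=I], [G=H], [J]}: π^{-1}(V) = {F, G, H, I, J} ∈ τ ✓.
Open sets in the quotient: τ_Q = {{}, {[F=I], [G=H]}, {[F=I], [G=H], [J]}} (3 elements).
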